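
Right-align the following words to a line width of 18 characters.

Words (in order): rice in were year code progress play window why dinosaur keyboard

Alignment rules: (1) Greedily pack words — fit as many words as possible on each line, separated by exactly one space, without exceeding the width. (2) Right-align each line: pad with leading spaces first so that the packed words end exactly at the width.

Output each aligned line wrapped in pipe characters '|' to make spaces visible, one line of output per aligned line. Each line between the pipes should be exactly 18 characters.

Answer: | rice in were year|
|code progress play|
|        window why|
| dinosaur keyboard|

Derivation:
Line 1: ['rice', 'in', 'were', 'year'] (min_width=17, slack=1)
Line 2: ['code', 'progress', 'play'] (min_width=18, slack=0)
Line 3: ['window', 'why'] (min_width=10, slack=8)
Line 4: ['dinosaur', 'keyboard'] (min_width=17, slack=1)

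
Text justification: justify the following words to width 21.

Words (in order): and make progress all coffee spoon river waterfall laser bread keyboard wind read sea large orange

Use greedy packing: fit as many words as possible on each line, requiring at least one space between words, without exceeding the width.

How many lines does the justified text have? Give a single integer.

Answer: 5

Derivation:
Line 1: ['and', 'make', 'progress', 'all'] (min_width=21, slack=0)
Line 2: ['coffee', 'spoon', 'river'] (min_width=18, slack=3)
Line 3: ['waterfall', 'laser', 'bread'] (min_width=21, slack=0)
Line 4: ['keyboard', 'wind', 'read'] (min_width=18, slack=3)
Line 5: ['sea', 'large', 'orange'] (min_width=16, slack=5)
Total lines: 5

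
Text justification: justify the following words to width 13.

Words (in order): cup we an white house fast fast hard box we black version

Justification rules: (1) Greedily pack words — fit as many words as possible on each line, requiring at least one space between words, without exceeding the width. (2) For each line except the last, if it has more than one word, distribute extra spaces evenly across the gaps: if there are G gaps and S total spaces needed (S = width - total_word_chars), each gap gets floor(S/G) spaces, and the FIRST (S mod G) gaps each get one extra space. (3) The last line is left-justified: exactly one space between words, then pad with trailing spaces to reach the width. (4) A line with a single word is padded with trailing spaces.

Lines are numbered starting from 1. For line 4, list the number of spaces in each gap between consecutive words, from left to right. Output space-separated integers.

Answer: 2 2

Derivation:
Line 1: ['cup', 'we', 'an'] (min_width=9, slack=4)
Line 2: ['white', 'house'] (min_width=11, slack=2)
Line 3: ['fast', 'fast'] (min_width=9, slack=4)
Line 4: ['hard', 'box', 'we'] (min_width=11, slack=2)
Line 5: ['black', 'version'] (min_width=13, slack=0)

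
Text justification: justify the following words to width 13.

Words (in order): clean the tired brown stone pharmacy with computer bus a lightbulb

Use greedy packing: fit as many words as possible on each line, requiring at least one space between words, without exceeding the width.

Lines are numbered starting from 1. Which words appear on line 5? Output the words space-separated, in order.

Answer: computer bus

Derivation:
Line 1: ['clean', 'the'] (min_width=9, slack=4)
Line 2: ['tired', 'brown'] (min_width=11, slack=2)
Line 3: ['stone'] (min_width=5, slack=8)
Line 4: ['pharmacy', 'with'] (min_width=13, slack=0)
Line 5: ['computer', 'bus'] (min_width=12, slack=1)
Line 6: ['a', 'lightbulb'] (min_width=11, slack=2)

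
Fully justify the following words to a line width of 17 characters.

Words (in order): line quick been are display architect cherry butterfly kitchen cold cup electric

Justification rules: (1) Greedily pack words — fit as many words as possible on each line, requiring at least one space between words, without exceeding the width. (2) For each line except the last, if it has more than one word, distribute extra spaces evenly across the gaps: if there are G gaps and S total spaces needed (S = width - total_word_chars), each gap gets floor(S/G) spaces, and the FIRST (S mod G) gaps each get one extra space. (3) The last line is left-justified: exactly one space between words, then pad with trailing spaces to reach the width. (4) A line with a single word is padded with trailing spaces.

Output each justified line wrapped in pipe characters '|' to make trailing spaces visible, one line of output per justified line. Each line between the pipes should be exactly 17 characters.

Answer: |line  quick  been|
|are       display|
|architect  cherry|
|butterfly kitchen|
|cold cup electric|

Derivation:
Line 1: ['line', 'quick', 'been'] (min_width=15, slack=2)
Line 2: ['are', 'display'] (min_width=11, slack=6)
Line 3: ['architect', 'cherry'] (min_width=16, slack=1)
Line 4: ['butterfly', 'kitchen'] (min_width=17, slack=0)
Line 5: ['cold', 'cup', 'electric'] (min_width=17, slack=0)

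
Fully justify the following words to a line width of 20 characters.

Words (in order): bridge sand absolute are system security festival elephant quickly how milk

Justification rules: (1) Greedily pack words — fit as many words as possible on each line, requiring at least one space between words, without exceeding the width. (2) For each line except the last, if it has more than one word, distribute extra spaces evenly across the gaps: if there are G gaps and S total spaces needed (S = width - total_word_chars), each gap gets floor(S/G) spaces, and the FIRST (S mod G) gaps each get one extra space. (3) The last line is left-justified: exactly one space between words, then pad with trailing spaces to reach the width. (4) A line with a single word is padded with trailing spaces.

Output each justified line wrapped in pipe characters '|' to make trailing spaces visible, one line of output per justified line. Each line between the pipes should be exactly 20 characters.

Line 1: ['bridge', 'sand', 'absolute'] (min_width=20, slack=0)
Line 2: ['are', 'system', 'security'] (min_width=19, slack=1)
Line 3: ['festival', 'elephant'] (min_width=17, slack=3)
Line 4: ['quickly', 'how', 'milk'] (min_width=16, slack=4)

Answer: |bridge sand absolute|
|are  system security|
|festival    elephant|
|quickly how milk    |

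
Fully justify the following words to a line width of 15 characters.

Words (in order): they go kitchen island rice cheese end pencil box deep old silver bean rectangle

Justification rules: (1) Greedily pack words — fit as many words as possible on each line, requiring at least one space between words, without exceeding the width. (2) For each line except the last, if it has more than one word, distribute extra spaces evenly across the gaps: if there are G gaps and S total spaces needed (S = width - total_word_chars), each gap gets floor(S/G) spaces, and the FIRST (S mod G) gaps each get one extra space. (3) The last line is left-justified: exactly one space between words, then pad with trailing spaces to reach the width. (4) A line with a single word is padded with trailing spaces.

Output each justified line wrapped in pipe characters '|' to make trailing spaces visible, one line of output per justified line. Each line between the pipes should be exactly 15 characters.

Line 1: ['they', 'go', 'kitchen'] (min_width=15, slack=0)
Line 2: ['island', 'rice'] (min_width=11, slack=4)
Line 3: ['cheese', 'end'] (min_width=10, slack=5)
Line 4: ['pencil', 'box', 'deep'] (min_width=15, slack=0)
Line 5: ['old', 'silver', 'bean'] (min_width=15, slack=0)
Line 6: ['rectangle'] (min_width=9, slack=6)

Answer: |they go kitchen|
|island     rice|
|cheese      end|
|pencil box deep|
|old silver bean|
|rectangle      |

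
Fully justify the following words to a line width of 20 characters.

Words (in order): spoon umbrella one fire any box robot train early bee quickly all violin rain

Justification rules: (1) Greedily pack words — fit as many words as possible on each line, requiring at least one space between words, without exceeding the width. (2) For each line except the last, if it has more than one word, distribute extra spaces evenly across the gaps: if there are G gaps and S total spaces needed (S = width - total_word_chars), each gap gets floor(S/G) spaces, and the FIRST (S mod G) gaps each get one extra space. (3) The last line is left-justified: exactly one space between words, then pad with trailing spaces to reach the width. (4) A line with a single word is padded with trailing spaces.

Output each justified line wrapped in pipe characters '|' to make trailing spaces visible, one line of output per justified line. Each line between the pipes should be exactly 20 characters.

Answer: |spoon  umbrella  one|
|fire  any  box robot|
|train    early   bee|
|quickly  all  violin|
|rain                |

Derivation:
Line 1: ['spoon', 'umbrella', 'one'] (min_width=18, slack=2)
Line 2: ['fire', 'any', 'box', 'robot'] (min_width=18, slack=2)
Line 3: ['train', 'early', 'bee'] (min_width=15, slack=5)
Line 4: ['quickly', 'all', 'violin'] (min_width=18, slack=2)
Line 5: ['rain'] (min_width=4, slack=16)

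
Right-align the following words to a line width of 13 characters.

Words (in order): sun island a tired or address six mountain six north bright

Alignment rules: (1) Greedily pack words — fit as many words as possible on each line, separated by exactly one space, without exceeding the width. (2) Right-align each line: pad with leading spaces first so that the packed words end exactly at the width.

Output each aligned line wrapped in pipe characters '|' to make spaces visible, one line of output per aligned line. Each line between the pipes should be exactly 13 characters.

Line 1: ['sun', 'island', 'a'] (min_width=12, slack=1)
Line 2: ['tired', 'or'] (min_width=8, slack=5)
Line 3: ['address', 'six'] (min_width=11, slack=2)
Line 4: ['mountain', 'six'] (min_width=12, slack=1)
Line 5: ['north', 'bright'] (min_width=12, slack=1)

Answer: | sun island a|
|     tired or|
|  address six|
| mountain six|
| north bright|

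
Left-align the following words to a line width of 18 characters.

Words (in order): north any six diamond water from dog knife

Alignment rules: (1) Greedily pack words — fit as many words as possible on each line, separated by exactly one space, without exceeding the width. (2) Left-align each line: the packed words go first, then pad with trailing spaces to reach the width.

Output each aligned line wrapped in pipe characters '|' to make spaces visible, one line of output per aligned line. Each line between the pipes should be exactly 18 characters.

Line 1: ['north', 'any', 'six'] (min_width=13, slack=5)
Line 2: ['diamond', 'water', 'from'] (min_width=18, slack=0)
Line 3: ['dog', 'knife'] (min_width=9, slack=9)

Answer: |north any six     |
|diamond water from|
|dog knife         |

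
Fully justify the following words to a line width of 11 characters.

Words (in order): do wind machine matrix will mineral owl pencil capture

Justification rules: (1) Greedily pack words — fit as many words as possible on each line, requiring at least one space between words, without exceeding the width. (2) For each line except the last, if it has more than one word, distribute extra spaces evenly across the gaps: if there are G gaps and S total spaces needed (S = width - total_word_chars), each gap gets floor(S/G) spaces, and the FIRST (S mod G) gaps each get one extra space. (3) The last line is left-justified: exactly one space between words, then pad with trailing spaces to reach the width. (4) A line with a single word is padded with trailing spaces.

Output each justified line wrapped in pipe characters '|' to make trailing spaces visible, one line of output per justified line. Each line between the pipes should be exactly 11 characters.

Answer: |do     wind|
|machine    |
|matrix will|
|mineral owl|
|pencil     |
|capture    |

Derivation:
Line 1: ['do', 'wind'] (min_width=7, slack=4)
Line 2: ['machine'] (min_width=7, slack=4)
Line 3: ['matrix', 'will'] (min_width=11, slack=0)
Line 4: ['mineral', 'owl'] (min_width=11, slack=0)
Line 5: ['pencil'] (min_width=6, slack=5)
Line 6: ['capture'] (min_width=7, slack=4)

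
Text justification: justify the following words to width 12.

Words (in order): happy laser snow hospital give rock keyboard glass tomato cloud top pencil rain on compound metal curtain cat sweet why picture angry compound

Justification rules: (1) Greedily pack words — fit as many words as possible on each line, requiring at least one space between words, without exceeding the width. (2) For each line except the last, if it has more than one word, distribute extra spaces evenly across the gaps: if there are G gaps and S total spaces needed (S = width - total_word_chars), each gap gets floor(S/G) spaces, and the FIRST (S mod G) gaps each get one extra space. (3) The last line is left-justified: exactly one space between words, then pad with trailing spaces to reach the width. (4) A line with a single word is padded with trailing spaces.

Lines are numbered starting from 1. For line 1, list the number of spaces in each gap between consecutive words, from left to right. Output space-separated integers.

Answer: 2

Derivation:
Line 1: ['happy', 'laser'] (min_width=11, slack=1)
Line 2: ['snow'] (min_width=4, slack=8)
Line 3: ['hospital'] (min_width=8, slack=4)
Line 4: ['give', 'rock'] (min_width=9, slack=3)
Line 5: ['keyboard'] (min_width=8, slack=4)
Line 6: ['glass', 'tomato'] (min_width=12, slack=0)
Line 7: ['cloud', 'top'] (min_width=9, slack=3)
Line 8: ['pencil', 'rain'] (min_width=11, slack=1)
Line 9: ['on', 'compound'] (min_width=11, slack=1)
Line 10: ['metal'] (min_width=5, slack=7)
Line 11: ['curtain', 'cat'] (min_width=11, slack=1)
Line 12: ['sweet', 'why'] (min_width=9, slack=3)
Line 13: ['picture'] (min_width=7, slack=5)
Line 14: ['angry'] (min_width=5, slack=7)
Line 15: ['compound'] (min_width=8, slack=4)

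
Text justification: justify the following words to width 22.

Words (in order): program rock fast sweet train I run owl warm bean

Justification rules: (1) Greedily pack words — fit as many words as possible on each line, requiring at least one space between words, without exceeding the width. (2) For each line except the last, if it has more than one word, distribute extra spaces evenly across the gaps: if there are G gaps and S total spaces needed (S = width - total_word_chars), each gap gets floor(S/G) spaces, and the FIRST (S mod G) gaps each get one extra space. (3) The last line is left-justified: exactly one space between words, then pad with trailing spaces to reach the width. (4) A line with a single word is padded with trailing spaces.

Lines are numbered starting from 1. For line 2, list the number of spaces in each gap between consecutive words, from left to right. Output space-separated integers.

Answer: 2 1 1 1

Derivation:
Line 1: ['program', 'rock', 'fast'] (min_width=17, slack=5)
Line 2: ['sweet', 'train', 'I', 'run', 'owl'] (min_width=21, slack=1)
Line 3: ['warm', 'bean'] (min_width=9, slack=13)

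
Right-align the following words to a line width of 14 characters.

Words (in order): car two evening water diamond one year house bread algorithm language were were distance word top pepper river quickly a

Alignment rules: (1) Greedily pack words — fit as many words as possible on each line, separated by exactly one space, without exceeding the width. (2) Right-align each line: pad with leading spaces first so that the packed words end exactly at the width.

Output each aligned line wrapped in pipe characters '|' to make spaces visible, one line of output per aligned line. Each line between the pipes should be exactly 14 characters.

Answer: |       car two|
| evening water|
|   diamond one|
|    year house|
|         bread|
|     algorithm|
| language were|
| were distance|
|      word top|
|  pepper river|
|     quickly a|

Derivation:
Line 1: ['car', 'two'] (min_width=7, slack=7)
Line 2: ['evening', 'water'] (min_width=13, slack=1)
Line 3: ['diamond', 'one'] (min_width=11, slack=3)
Line 4: ['year', 'house'] (min_width=10, slack=4)
Line 5: ['bread'] (min_width=5, slack=9)
Line 6: ['algorithm'] (min_width=9, slack=5)
Line 7: ['language', 'were'] (min_width=13, slack=1)
Line 8: ['were', 'distance'] (min_width=13, slack=1)
Line 9: ['word', 'top'] (min_width=8, slack=6)
Line 10: ['pepper', 'river'] (min_width=12, slack=2)
Line 11: ['quickly', 'a'] (min_width=9, slack=5)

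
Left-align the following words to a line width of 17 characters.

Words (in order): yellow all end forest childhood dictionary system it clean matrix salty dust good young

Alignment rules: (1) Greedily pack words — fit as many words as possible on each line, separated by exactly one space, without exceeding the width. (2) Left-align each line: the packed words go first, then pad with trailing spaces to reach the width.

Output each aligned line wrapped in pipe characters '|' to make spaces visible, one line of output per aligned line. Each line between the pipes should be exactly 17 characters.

Answer: |yellow all end   |
|forest childhood |
|dictionary system|
|it clean matrix  |
|salty dust good  |
|young            |

Derivation:
Line 1: ['yellow', 'all', 'end'] (min_width=14, slack=3)
Line 2: ['forest', 'childhood'] (min_width=16, slack=1)
Line 3: ['dictionary', 'system'] (min_width=17, slack=0)
Line 4: ['it', 'clean', 'matrix'] (min_width=15, slack=2)
Line 5: ['salty', 'dust', 'good'] (min_width=15, slack=2)
Line 6: ['young'] (min_width=5, slack=12)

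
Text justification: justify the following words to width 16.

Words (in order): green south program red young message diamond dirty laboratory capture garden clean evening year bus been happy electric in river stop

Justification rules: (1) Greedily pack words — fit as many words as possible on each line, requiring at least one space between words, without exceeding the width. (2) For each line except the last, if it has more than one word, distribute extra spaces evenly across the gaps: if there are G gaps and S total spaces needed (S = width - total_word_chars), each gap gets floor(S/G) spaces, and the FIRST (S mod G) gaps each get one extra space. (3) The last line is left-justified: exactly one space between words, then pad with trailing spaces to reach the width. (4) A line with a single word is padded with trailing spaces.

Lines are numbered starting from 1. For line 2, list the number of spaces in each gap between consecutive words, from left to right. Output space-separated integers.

Answer: 6

Derivation:
Line 1: ['green', 'south'] (min_width=11, slack=5)
Line 2: ['program', 'red'] (min_width=11, slack=5)
Line 3: ['young', 'message'] (min_width=13, slack=3)
Line 4: ['diamond', 'dirty'] (min_width=13, slack=3)
Line 5: ['laboratory'] (min_width=10, slack=6)
Line 6: ['capture', 'garden'] (min_width=14, slack=2)
Line 7: ['clean', 'evening'] (min_width=13, slack=3)
Line 8: ['year', 'bus', 'been'] (min_width=13, slack=3)
Line 9: ['happy', 'electric'] (min_width=14, slack=2)
Line 10: ['in', 'river', 'stop'] (min_width=13, slack=3)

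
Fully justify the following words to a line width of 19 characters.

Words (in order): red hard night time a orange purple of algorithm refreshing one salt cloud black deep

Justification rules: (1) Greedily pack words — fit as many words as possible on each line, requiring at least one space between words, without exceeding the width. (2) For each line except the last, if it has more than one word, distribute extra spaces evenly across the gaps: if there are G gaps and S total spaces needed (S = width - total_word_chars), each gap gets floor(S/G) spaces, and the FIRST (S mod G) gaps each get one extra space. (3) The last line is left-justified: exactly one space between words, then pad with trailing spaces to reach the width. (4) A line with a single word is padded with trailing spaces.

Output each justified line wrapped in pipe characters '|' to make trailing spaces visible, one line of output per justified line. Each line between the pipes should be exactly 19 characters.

Line 1: ['red', 'hard', 'night', 'time'] (min_width=19, slack=0)
Line 2: ['a', 'orange', 'purple', 'of'] (min_width=18, slack=1)
Line 3: ['algorithm'] (min_width=9, slack=10)
Line 4: ['refreshing', 'one', 'salt'] (min_width=19, slack=0)
Line 5: ['cloud', 'black', 'deep'] (min_width=16, slack=3)

Answer: |red hard night time|
|a  orange purple of|
|algorithm          |
|refreshing one salt|
|cloud black deep   |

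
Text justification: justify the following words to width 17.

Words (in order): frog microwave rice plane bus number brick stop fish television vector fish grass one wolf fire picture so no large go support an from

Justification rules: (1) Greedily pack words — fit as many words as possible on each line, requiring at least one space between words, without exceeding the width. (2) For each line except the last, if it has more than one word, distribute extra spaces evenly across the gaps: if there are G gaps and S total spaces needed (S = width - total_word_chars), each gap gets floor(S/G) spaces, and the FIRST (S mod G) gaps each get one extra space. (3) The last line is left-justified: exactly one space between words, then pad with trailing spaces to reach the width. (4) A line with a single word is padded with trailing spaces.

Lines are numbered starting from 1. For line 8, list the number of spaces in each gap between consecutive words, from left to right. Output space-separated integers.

Line 1: ['frog', 'microwave'] (min_width=14, slack=3)
Line 2: ['rice', 'plane', 'bus'] (min_width=14, slack=3)
Line 3: ['number', 'brick', 'stop'] (min_width=17, slack=0)
Line 4: ['fish', 'television'] (min_width=15, slack=2)
Line 5: ['vector', 'fish', 'grass'] (min_width=17, slack=0)
Line 6: ['one', 'wolf', 'fire'] (min_width=13, slack=4)
Line 7: ['picture', 'so', 'no'] (min_width=13, slack=4)
Line 8: ['large', 'go', 'support'] (min_width=16, slack=1)
Line 9: ['an', 'from'] (min_width=7, slack=10)

Answer: 2 1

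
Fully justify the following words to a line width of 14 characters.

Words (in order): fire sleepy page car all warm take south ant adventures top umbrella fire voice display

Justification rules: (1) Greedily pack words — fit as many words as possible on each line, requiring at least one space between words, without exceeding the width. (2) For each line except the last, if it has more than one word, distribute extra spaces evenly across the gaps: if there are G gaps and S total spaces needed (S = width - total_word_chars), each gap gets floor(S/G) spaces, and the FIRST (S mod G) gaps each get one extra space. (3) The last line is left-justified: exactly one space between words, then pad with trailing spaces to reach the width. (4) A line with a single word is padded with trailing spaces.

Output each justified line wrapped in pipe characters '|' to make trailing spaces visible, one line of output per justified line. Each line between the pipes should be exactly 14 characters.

Answer: |fire    sleepy|
|page  car  all|
|warm      take|
|south      ant|
|adventures top|
|umbrella  fire|
|voice display |

Derivation:
Line 1: ['fire', 'sleepy'] (min_width=11, slack=3)
Line 2: ['page', 'car', 'all'] (min_width=12, slack=2)
Line 3: ['warm', 'take'] (min_width=9, slack=5)
Line 4: ['south', 'ant'] (min_width=9, slack=5)
Line 5: ['adventures', 'top'] (min_width=14, slack=0)
Line 6: ['umbrella', 'fire'] (min_width=13, slack=1)
Line 7: ['voice', 'display'] (min_width=13, slack=1)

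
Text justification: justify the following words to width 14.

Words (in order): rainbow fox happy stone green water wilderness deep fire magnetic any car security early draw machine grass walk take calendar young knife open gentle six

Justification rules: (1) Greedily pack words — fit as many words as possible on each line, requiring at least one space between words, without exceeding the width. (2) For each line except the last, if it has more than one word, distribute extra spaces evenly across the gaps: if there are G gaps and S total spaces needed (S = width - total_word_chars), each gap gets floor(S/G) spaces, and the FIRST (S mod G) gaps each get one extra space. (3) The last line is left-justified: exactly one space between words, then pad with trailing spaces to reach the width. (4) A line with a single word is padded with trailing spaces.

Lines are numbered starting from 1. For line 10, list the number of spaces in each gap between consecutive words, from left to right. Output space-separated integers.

Answer: 6

Derivation:
Line 1: ['rainbow', 'fox'] (min_width=11, slack=3)
Line 2: ['happy', 'stone'] (min_width=11, slack=3)
Line 3: ['green', 'water'] (min_width=11, slack=3)
Line 4: ['wilderness'] (min_width=10, slack=4)
Line 5: ['deep', 'fire'] (min_width=9, slack=5)
Line 6: ['magnetic', 'any'] (min_width=12, slack=2)
Line 7: ['car', 'security'] (min_width=12, slack=2)
Line 8: ['early', 'draw'] (min_width=10, slack=4)
Line 9: ['machine', 'grass'] (min_width=13, slack=1)
Line 10: ['walk', 'take'] (min_width=9, slack=5)
Line 11: ['calendar', 'young'] (min_width=14, slack=0)
Line 12: ['knife', 'open'] (min_width=10, slack=4)
Line 13: ['gentle', 'six'] (min_width=10, slack=4)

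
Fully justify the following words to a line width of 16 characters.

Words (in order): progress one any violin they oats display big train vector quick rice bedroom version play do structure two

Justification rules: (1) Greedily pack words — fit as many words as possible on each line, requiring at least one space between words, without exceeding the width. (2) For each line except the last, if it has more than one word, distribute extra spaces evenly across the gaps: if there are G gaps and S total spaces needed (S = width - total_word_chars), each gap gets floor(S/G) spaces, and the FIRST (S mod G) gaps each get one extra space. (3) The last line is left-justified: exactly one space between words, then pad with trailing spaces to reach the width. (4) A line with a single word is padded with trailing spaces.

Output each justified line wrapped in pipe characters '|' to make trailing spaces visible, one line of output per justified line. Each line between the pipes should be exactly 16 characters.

Answer: |progress one any|
|violin they oats|
|display      big|
|train     vector|
|quick       rice|
|bedroom  version|
|play          do|
|structure two   |

Derivation:
Line 1: ['progress', 'one', 'any'] (min_width=16, slack=0)
Line 2: ['violin', 'they', 'oats'] (min_width=16, slack=0)
Line 3: ['display', 'big'] (min_width=11, slack=5)
Line 4: ['train', 'vector'] (min_width=12, slack=4)
Line 5: ['quick', 'rice'] (min_width=10, slack=6)
Line 6: ['bedroom', 'version'] (min_width=15, slack=1)
Line 7: ['play', 'do'] (min_width=7, slack=9)
Line 8: ['structure', 'two'] (min_width=13, slack=3)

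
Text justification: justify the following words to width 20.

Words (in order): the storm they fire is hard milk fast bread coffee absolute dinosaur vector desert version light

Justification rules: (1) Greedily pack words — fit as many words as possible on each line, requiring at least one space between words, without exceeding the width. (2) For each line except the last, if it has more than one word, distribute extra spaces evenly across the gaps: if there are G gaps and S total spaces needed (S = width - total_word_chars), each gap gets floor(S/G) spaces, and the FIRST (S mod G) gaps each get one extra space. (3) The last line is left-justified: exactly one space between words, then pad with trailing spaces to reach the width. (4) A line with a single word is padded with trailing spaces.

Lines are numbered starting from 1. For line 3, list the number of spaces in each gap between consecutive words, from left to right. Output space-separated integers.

Line 1: ['the', 'storm', 'they', 'fire'] (min_width=19, slack=1)
Line 2: ['is', 'hard', 'milk', 'fast'] (min_width=17, slack=3)
Line 3: ['bread', 'coffee'] (min_width=12, slack=8)
Line 4: ['absolute', 'dinosaur'] (min_width=17, slack=3)
Line 5: ['vector', 'desert'] (min_width=13, slack=7)
Line 6: ['version', 'light'] (min_width=13, slack=7)

Answer: 9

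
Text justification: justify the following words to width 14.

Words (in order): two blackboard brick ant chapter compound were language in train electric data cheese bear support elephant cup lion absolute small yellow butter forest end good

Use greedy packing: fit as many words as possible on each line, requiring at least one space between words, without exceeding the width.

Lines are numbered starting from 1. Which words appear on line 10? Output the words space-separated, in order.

Answer: lion absolute

Derivation:
Line 1: ['two', 'blackboard'] (min_width=14, slack=0)
Line 2: ['brick', 'ant'] (min_width=9, slack=5)
Line 3: ['chapter'] (min_width=7, slack=7)
Line 4: ['compound', 'were'] (min_width=13, slack=1)
Line 5: ['language', 'in'] (min_width=11, slack=3)
Line 6: ['train', 'electric'] (min_width=14, slack=0)
Line 7: ['data', 'cheese'] (min_width=11, slack=3)
Line 8: ['bear', 'support'] (min_width=12, slack=2)
Line 9: ['elephant', 'cup'] (min_width=12, slack=2)
Line 10: ['lion', 'absolute'] (min_width=13, slack=1)
Line 11: ['small', 'yellow'] (min_width=12, slack=2)
Line 12: ['butter', 'forest'] (min_width=13, slack=1)
Line 13: ['end', 'good'] (min_width=8, slack=6)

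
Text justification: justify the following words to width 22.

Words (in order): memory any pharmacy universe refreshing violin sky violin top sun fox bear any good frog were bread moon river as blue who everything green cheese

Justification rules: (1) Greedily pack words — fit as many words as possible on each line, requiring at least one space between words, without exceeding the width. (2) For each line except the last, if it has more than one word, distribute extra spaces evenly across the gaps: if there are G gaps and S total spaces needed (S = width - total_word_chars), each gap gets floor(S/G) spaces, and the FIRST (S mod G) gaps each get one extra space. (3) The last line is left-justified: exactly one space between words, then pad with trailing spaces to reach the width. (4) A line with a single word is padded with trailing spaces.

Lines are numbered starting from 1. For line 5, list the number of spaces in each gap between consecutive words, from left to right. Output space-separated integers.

Answer: 2 2 1

Derivation:
Line 1: ['memory', 'any', 'pharmacy'] (min_width=19, slack=3)
Line 2: ['universe', 'refreshing'] (min_width=19, slack=3)
Line 3: ['violin', 'sky', 'violin', 'top'] (min_width=21, slack=1)
Line 4: ['sun', 'fox', 'bear', 'any', 'good'] (min_width=21, slack=1)
Line 5: ['frog', 'were', 'bread', 'moon'] (min_width=20, slack=2)
Line 6: ['river', 'as', 'blue', 'who'] (min_width=17, slack=5)
Line 7: ['everything', 'green'] (min_width=16, slack=6)
Line 8: ['cheese'] (min_width=6, slack=16)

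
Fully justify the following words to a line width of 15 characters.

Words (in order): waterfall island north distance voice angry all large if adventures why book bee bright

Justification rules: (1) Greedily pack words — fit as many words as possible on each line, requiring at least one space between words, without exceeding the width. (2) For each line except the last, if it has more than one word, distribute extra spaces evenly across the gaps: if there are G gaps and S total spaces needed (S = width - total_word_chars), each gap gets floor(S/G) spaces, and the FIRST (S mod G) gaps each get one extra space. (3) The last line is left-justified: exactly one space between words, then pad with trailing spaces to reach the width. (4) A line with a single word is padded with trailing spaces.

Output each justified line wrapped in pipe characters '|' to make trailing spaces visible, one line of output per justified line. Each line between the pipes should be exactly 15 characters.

Answer: |waterfall      |
|island    north|
|distance  voice|
|angry all large|
|if   adventures|
|why   book  bee|
|bright         |

Derivation:
Line 1: ['waterfall'] (min_width=9, slack=6)
Line 2: ['island', 'north'] (min_width=12, slack=3)
Line 3: ['distance', 'voice'] (min_width=14, slack=1)
Line 4: ['angry', 'all', 'large'] (min_width=15, slack=0)
Line 5: ['if', 'adventures'] (min_width=13, slack=2)
Line 6: ['why', 'book', 'bee'] (min_width=12, slack=3)
Line 7: ['bright'] (min_width=6, slack=9)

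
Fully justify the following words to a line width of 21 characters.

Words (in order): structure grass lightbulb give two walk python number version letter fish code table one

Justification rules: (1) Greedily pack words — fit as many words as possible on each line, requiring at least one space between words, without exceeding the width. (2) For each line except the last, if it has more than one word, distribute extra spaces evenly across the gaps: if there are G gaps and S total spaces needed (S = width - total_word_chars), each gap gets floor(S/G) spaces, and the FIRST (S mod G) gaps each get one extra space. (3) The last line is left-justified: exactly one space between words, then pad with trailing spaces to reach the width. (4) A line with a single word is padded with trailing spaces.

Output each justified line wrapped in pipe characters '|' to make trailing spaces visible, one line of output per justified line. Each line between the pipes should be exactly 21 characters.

Answer: |structure       grass|
|lightbulb   give  two|
|walk   python  number|
|version  letter  fish|
|code table one       |

Derivation:
Line 1: ['structure', 'grass'] (min_width=15, slack=6)
Line 2: ['lightbulb', 'give', 'two'] (min_width=18, slack=3)
Line 3: ['walk', 'python', 'number'] (min_width=18, slack=3)
Line 4: ['version', 'letter', 'fish'] (min_width=19, slack=2)
Line 5: ['code', 'table', 'one'] (min_width=14, slack=7)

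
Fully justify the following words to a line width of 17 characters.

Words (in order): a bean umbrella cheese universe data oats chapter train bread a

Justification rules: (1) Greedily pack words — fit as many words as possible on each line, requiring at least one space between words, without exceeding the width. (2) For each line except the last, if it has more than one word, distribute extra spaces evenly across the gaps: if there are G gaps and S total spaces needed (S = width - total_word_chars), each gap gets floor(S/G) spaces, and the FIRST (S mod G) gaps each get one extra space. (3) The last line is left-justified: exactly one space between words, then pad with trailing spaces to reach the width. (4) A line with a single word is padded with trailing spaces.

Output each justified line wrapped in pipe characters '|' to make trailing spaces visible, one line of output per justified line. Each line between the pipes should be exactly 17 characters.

Answer: |a  bean  umbrella|
|cheese   universe|
|data oats chapter|
|train bread a    |

Derivation:
Line 1: ['a', 'bean', 'umbrella'] (min_width=15, slack=2)
Line 2: ['cheese', 'universe'] (min_width=15, slack=2)
Line 3: ['data', 'oats', 'chapter'] (min_width=17, slack=0)
Line 4: ['train', 'bread', 'a'] (min_width=13, slack=4)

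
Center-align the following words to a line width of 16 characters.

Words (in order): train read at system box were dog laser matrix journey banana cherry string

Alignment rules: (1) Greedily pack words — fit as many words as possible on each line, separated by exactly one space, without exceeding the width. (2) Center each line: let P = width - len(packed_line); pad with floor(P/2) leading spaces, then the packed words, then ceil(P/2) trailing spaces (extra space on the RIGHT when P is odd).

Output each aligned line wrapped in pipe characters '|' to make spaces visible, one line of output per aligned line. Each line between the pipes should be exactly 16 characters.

Line 1: ['train', 'read', 'at'] (min_width=13, slack=3)
Line 2: ['system', 'box', 'were'] (min_width=15, slack=1)
Line 3: ['dog', 'laser', 'matrix'] (min_width=16, slack=0)
Line 4: ['journey', 'banana'] (min_width=14, slack=2)
Line 5: ['cherry', 'string'] (min_width=13, slack=3)

Answer: | train read at  |
|system box were |
|dog laser matrix|
| journey banana |
| cherry string  |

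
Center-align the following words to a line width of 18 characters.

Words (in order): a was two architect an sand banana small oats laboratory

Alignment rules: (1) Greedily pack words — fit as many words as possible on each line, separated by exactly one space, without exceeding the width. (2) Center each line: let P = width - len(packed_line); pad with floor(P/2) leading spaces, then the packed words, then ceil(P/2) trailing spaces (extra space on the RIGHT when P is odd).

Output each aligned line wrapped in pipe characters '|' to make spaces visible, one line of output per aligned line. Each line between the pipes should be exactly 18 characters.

Line 1: ['a', 'was', 'two'] (min_width=9, slack=9)
Line 2: ['architect', 'an', 'sand'] (min_width=17, slack=1)
Line 3: ['banana', 'small', 'oats'] (min_width=17, slack=1)
Line 4: ['laboratory'] (min_width=10, slack=8)

Answer: |    a was two     |
|architect an sand |
|banana small oats |
|    laboratory    |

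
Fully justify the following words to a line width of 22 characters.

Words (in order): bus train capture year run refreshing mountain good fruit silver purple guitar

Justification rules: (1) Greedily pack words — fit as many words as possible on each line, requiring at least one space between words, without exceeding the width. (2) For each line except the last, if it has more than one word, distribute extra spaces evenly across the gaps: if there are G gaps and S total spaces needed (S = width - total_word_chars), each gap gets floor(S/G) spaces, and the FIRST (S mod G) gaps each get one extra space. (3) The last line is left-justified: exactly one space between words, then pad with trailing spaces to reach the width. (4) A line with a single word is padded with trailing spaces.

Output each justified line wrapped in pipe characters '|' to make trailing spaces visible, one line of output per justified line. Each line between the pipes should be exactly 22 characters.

Line 1: ['bus', 'train', 'capture', 'year'] (min_width=22, slack=0)
Line 2: ['run', 'refreshing'] (min_width=14, slack=8)
Line 3: ['mountain', 'good', 'fruit'] (min_width=19, slack=3)
Line 4: ['silver', 'purple', 'guitar'] (min_width=20, slack=2)

Answer: |bus train capture year|
|run         refreshing|
|mountain   good  fruit|
|silver purple guitar  |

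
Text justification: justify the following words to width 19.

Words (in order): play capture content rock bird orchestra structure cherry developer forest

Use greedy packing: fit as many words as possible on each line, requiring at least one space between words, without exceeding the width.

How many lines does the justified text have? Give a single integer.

Answer: 5

Derivation:
Line 1: ['play', 'capture'] (min_width=12, slack=7)
Line 2: ['content', 'rock', 'bird'] (min_width=17, slack=2)
Line 3: ['orchestra', 'structure'] (min_width=19, slack=0)
Line 4: ['cherry', 'developer'] (min_width=16, slack=3)
Line 5: ['forest'] (min_width=6, slack=13)
Total lines: 5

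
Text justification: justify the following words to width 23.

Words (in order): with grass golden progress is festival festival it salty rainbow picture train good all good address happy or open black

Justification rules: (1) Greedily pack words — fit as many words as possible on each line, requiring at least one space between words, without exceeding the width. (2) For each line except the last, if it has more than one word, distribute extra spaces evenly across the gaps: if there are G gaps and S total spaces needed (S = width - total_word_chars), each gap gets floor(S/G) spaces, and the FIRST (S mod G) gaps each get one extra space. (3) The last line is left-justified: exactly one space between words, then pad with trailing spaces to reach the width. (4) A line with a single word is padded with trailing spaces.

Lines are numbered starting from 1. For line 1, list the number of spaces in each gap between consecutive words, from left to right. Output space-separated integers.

Answer: 4 4

Derivation:
Line 1: ['with', 'grass', 'golden'] (min_width=17, slack=6)
Line 2: ['progress', 'is', 'festival'] (min_width=20, slack=3)
Line 3: ['festival', 'it', 'salty'] (min_width=17, slack=6)
Line 4: ['rainbow', 'picture', 'train'] (min_width=21, slack=2)
Line 5: ['good', 'all', 'good', 'address'] (min_width=21, slack=2)
Line 6: ['happy', 'or', 'open', 'black'] (min_width=19, slack=4)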